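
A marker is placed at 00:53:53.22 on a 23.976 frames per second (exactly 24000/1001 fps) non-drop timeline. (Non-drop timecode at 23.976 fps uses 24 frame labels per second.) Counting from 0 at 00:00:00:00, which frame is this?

77614

Total seconds to the label: (0 × 3600 + 53 × 60 + 53) = 3233.
Frame index = 3233 × 24 + 22 = 77614.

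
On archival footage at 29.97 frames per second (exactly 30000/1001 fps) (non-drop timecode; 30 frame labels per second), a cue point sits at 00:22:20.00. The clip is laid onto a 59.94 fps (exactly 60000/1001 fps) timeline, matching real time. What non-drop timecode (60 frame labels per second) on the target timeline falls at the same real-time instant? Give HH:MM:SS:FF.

Source frame index: (0×3600 + 22×60 + 20) × 30 + 0 = 40200.
Real time: 40200 / (30000/1001) = 67067/50 s.
Target frame: (67067/50) × (60000/1001) = 80400.
At 60 labels/s: frame 80400 → 00:22:20:00.

00:22:20:00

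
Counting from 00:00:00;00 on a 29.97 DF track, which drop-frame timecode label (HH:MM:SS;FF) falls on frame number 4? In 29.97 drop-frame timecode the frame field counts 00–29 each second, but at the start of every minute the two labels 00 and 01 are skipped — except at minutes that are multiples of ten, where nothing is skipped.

00:00:00;04

Ten DF minutes hold 17982 frames, so frame 4 lies in block 0 (frames 0–17981) with 4 frames into that block.
The block's first minute is 1800 frames and the rest 1798 each; 4 frames reaches minute 0, so 0 × 18 + 0 × 2 = 0 labels have been skipped so far.
Adding those back, label number 4 + 0 = 4 at 30 labels/s is 0 s + 4 f = 0 h 0 min 0 s frame 4, i.e. 00:00:00;04.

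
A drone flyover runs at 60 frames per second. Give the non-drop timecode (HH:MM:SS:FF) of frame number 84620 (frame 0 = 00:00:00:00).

84620 ÷ 60 = 1410 full seconds, remainder 20 frames.
1410 s = 0 h 23 min 30 s.
Timecode: 00:23:30:20.

00:23:30:20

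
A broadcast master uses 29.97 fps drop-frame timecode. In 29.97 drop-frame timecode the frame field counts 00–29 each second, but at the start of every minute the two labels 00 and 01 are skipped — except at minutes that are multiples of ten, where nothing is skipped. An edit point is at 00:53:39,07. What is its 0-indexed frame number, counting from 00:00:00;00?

As if non-drop at 30 labels/s: (0 × 3600 + 53 × 60 + 39) × 30 + 7 = 96577.
Minute boundaries passed: 53; those not divisible by 10: 53 − 5 = 48; dropped labels = 2 × 48 = 96.
Actual frame index = 96577 − 96 = 96481.

96481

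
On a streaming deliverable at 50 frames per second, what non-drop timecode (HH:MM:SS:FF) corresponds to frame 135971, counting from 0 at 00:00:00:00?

00:45:19:21

135971 ÷ 50 = 2719 full seconds, remainder 21 frames.
2719 s = 0 h 45 min 19 s.
Timecode: 00:45:19:21.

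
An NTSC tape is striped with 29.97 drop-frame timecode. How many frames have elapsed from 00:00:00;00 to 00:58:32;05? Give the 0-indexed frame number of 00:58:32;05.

105259

As if non-drop at 30 labels/s: (0 × 3600 + 58 × 60 + 32) × 30 + 5 = 105365.
Minute boundaries passed: 58; those not divisible by 10: 58 − 5 = 53; dropped labels = 2 × 53 = 106.
Actual frame index = 105365 − 106 = 105259.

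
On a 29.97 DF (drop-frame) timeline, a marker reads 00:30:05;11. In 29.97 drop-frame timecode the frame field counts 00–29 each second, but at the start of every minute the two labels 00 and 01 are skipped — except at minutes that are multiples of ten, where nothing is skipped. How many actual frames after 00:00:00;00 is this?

54107

Complete 10-minute blocks: 3, each 17982 frames → 53946.
Remaining 0 whole minutes in the current block: 0 frames.
Within the current minute: 5 × 30 + 11 = 161. Total = 53946 + 0 + 161 = 54107.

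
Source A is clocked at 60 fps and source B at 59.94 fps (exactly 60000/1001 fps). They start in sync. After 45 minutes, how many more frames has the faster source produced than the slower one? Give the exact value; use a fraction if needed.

162000/1001 frames

45 min = 2700 s.
A emits 60 × 2700 = 162000 frames; B emits 60000/1001 × 2700 = 162000000/1001.
Difference = 162000/1001 frames (≈ 161.8382); B is behind A.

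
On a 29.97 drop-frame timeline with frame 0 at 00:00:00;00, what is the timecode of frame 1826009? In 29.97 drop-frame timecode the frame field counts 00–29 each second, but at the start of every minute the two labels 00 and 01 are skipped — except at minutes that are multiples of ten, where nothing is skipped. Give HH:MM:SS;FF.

Each 10-minute DF block holds 10 × 60 × 30 − 9 × 2 = 17982 frames. 1826009 ÷ 17982 → 101 full blocks, remainder 9827.
Within the partial block the first minute is 1800 frames and each further minute 1798, so 5 further minute boundaries passed. Total skipped labels = 18 × 101 + 2 × 5 = 1828.
Non-drop label index = 1826009 + 1828 = 1827837; at 30 labels/s that is 16:55:27:27, i.e. DF 16:55:27;27.

16:55:27;27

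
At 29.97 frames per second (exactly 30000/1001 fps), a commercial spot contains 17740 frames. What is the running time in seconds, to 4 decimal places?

591.9247 seconds

Running time = 17740 × 1001/30000 = 887887/1500 s ≈ 591.9247 s.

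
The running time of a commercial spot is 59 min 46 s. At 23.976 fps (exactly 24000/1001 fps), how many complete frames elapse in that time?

59 min 46 s = 3586 s.
Frames = 3586 × 24000/1001 = 7824000/91 ≈ 85978.0220.
Complete frames: 85978.

85978 frames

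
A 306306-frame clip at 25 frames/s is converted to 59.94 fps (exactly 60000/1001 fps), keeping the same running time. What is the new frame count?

734400 frames

Target frames = source frames × (target rate / source rate) = 306306 × (60000/1001)/(25) = 306306 × 2400/1001 = 734400.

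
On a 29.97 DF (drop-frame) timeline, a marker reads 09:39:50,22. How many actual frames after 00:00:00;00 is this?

Complete 10-minute blocks: 57, each 17982 frames → 1024974.
Remaining 9 whole minutes in the current block: 1800 + 8 × 1798 = 16184 frames.
Within the current minute: 50 × 30 + 22 − 2 = 1520 (labels ;00/;01 skipped at this minute). Total = 1024974 + 16184 + 1520 = 1042678.

1042678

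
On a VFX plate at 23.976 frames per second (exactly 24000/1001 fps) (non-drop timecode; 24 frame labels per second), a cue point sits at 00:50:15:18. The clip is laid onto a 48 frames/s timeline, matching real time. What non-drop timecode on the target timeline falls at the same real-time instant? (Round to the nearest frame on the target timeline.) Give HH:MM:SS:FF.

00:50:18:37

Source frame index: (0×3600 + 50×60 + 15) × 24 + 18 = 72378.
Real time: 72378 / (24000/1001) = 12075063/4000 s.
Target frame: (12075063/4000) × (48) = 36225189/250 ≈ 144900.756 → 144901.
At 48 labels/s: frame 144901 → 00:50:18:37.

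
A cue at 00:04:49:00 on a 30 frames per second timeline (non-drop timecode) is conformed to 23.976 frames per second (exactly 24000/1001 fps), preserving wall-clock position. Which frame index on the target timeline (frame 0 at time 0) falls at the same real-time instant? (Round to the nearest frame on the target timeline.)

Source frame index: (0×3600 + 4×60 + 49) × 30 + 0 = 8670.
Real time: 8670 / (30) = 289 s.
Target frame: (289) × (24000/1001) = 6936000/1001 ≈ 6929.071 → 6929.

frame 6929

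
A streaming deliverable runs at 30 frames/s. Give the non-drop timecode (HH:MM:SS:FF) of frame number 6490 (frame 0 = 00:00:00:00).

00:03:36:10

6490 ÷ 30 = 216 full seconds, remainder 10 frames.
216 s = 0 h 3 min 36 s.
Timecode: 00:03:36:10.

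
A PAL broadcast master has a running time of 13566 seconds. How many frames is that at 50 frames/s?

Frames = 13566 × 50 = 678300.

678300 frames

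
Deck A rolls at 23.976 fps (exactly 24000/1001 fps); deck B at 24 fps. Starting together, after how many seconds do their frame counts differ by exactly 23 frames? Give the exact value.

23023/24 seconds

The gap grows by |24 − 24000/1001| = 24/1001 frames per second.
Time for a 23-frame gap: 23 ÷ (24/1001) = 23023/24 s.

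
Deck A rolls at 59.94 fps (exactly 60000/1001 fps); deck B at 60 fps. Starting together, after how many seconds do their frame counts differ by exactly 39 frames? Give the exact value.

650.65 seconds

The gap grows by |60 − 60000/1001| = 60/1001 frames per second.
Time for a 39-frame gap: 39 ÷ (60/1001) = 650.65 s.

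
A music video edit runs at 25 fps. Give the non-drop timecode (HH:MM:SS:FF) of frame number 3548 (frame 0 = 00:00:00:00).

3548 ÷ 25 = 141 full seconds, remainder 23 frames.
141 s = 0 h 2 min 21 s.
Timecode: 00:02:21:23.

00:02:21:23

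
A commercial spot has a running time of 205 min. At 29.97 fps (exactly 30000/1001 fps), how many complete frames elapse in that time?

205 min = 12300 s.
Frames = 12300 × 30000/1001 = 369000000/1001 ≈ 368631.3686.
Complete frames: 368631.

368631 frames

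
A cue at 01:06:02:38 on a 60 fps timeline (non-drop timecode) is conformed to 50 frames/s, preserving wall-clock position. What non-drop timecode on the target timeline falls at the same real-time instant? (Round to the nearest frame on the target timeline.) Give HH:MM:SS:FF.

01:06:02:32

Source frame index: (1×3600 + 6×60 + 2) × 60 + 38 = 237758.
Real time: 237758 / (60) = 118879/30 s.
Target frame: (118879/30) × (50) = 594395/3 ≈ 198131.667 → 198132.
At 50 labels/s: frame 198132 → 01:06:02:32.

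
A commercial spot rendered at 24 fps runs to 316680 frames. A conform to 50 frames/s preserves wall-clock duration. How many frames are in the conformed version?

659750 frames

Target frames = source frames × (target rate / source rate) = 316680 × (50)/(24) = 316680 × 25/12 = 659750.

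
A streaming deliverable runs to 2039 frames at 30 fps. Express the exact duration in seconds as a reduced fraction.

2039/30 seconds

Running time = 2039 ÷ (30) = 2039 × 1/30 = 2039/30 s.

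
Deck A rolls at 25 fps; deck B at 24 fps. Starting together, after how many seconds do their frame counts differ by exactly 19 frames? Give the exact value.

19 seconds

The gap grows by |24 − 25| = 1 frame per second.
Time for a 19-frame gap: 19 ÷ (1) = 19 s.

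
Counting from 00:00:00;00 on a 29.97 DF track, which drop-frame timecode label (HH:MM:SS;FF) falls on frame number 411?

00:00:13;21

Ten DF minutes hold 17982 frames, so frame 411 lies in block 0 (frames 0–17981) with 411 frames into that block.
The block's first minute is 1800 frames and the rest 1798 each; 411 frames reaches minute 0, so 0 × 18 + 0 × 2 = 0 labels have been skipped so far.
Adding those back, label number 411 + 0 = 411 at 30 labels/s is 13 s + 21 f = 0 h 0 min 13 s frame 21, i.e. 00:00:13;21.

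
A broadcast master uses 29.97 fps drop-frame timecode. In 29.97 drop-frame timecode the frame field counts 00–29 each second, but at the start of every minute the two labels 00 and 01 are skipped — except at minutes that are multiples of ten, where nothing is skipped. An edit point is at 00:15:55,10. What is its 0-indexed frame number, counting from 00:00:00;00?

28632

Complete 10-minute blocks: 1, each 17982 frames → 17982.
Remaining 5 whole minutes in the current block: 1800 + 4 × 1798 = 8992 frames.
Within the current minute: 55 × 30 + 10 − 2 = 1658 (labels ;00/;01 skipped at this minute). Total = 17982 + 8992 + 1658 = 28632.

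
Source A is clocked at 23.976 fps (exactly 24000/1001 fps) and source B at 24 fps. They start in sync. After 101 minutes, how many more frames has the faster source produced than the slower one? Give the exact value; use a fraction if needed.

145440/1001 frames

101 min = 6060 s.
A emits 24000/1001 × 6060 = 145440000/1001 frames; B emits 24 × 6060 = 145440.
Difference = 145440/1001 frames (≈ 145.2947); B is ahead of A.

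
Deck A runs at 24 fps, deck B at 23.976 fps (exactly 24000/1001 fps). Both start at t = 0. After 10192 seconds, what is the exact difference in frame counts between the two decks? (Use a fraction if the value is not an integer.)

2688/11 frames

A emits 24 × 10192 = 244608 frames; B emits 24000/1001 × 10192 = 2688000/11.
Difference = 2688/11 frames (≈ 244.3636); B is behind A.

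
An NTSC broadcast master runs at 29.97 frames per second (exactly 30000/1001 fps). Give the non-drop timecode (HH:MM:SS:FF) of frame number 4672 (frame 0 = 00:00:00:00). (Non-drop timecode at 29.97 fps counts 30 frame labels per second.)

4672 ÷ 30 = 155 full seconds, remainder 22 frames.
155 s = 0 h 2 min 35 s.
Timecode: 00:02:35:22.

00:02:35:22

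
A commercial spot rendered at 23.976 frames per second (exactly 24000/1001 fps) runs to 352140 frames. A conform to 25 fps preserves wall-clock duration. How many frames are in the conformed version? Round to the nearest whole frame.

Frames at target rate = 352140 × (25) / (24000/1001) = 5874869/16 ≈ 367179.312.
Nearest whole frame: 367179.

367179 frames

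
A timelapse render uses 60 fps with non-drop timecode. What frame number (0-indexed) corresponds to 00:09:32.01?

Total seconds to the label: (0 × 3600 + 9 × 60 + 32) = 572.
Frame index = 572 × 60 + 1 = 34321.

frame 34321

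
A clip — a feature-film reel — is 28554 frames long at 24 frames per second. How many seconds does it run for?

Running time = 28554 / (24) = 1189.75 s.

1189.75 seconds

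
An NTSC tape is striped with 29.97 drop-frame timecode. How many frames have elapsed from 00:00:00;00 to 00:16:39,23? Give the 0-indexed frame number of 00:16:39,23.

As if non-drop at 30 labels/s: (0 × 3600 + 16 × 60 + 39) × 30 + 23 = 29993.
Minute boundaries passed: 16; those not divisible by 10: 16 − 1 = 15; dropped labels = 2 × 15 = 30.
Actual frame index = 29993 − 30 = 29963.

29963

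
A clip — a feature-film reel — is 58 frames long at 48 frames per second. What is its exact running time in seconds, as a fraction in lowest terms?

Running time = 58 ÷ (48) = 58 × 1/48 = 29/24 s.

29/24 seconds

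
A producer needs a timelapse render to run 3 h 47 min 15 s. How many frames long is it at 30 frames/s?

3 h 47 min 15 s = 13635 s.
Frames = 13635 × 30 = 409050.

409050 frames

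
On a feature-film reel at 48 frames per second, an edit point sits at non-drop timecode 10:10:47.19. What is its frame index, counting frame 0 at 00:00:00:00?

Total seconds to the label: (10 × 3600 + 10 × 60 + 47) = 36647.
Frame index = 36647 × 48 + 19 = 1759075.

frame 1759075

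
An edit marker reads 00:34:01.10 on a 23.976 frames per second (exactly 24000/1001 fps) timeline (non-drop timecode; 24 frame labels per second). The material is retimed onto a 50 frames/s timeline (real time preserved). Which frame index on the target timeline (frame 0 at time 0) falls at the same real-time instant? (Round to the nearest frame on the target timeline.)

frame 102173

Source frame index: (0×3600 + 34×60 + 1) × 24 + 10 = 48994.
Real time: 48994 / (24000/1001) = 24521497/12000 s.
Target frame: (24521497/12000) × (50) = 24521497/240 ≈ 102172.904 → 102173.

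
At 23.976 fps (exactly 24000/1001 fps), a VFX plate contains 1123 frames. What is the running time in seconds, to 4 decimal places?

Running time = 1123 × 1001/24000 = 1124123/24000 s ≈ 46.8385 s.

46.8385 seconds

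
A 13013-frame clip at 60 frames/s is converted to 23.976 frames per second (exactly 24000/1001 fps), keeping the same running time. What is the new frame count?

5200 frames

Target frames = source frames × (target rate / source rate) = 13013 × (24000/1001)/(60) = 13013 × 400/1001 = 5200.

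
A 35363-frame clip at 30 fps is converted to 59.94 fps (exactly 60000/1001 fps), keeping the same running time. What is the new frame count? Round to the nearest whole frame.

70655 frames

Frames at target rate = 35363 × (60000/1001) / (30) = 70726000/1001 ≈ 70655.345.
Nearest whole frame: 70655.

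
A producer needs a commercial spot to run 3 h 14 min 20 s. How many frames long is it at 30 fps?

349800 frames

3 h 14 min 20 s = 11660 s.
Frames = 11660 × 30 = 349800.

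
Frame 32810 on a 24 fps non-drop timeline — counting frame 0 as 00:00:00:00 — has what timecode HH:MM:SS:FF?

00:22:47:02

32810 ÷ 24 = 1367 full seconds, remainder 2 frames.
1367 s = 0 h 22 min 47 s.
Timecode: 00:22:47:02.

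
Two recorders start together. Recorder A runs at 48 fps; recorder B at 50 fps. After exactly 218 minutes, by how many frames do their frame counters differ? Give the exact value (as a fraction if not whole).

26160 frames

218 min = 13080 s.
A emits 48 × 13080 = 627840 frames; B emits 50 × 13080 = 654000.
Difference = 26160 frames; B is ahead of A.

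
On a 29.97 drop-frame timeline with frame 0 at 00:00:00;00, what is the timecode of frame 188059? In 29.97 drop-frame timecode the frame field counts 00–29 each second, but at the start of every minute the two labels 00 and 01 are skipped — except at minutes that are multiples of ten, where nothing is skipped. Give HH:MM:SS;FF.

01:44:34;27

Each 10-minute DF block holds 10 × 60 × 30 − 9 × 2 = 17982 frames. 188059 ÷ 17982 → 10 full blocks, remainder 8239.
Within the partial block the first minute is 1800 frames and each further minute 1798, so 4 further minute boundaries passed. Total skipped labels = 18 × 10 + 2 × 4 = 188.
Non-drop label index = 188059 + 188 = 188247; at 30 labels/s that is 01:44:34:27, i.e. DF 01:44:34;27.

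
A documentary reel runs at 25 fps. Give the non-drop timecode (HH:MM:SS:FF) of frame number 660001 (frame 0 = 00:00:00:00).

660001 ÷ 25 = 26400 full seconds, remainder 1 frame.
26400 s = 7 h 20 min 0 s.
Timecode: 07:20:00:01.

07:20:00:01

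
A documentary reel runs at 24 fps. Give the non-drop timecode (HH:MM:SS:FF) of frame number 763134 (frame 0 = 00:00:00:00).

08:49:57:06

763134 ÷ 24 = 31797 full seconds, remainder 6 frames.
31797 s = 8 h 49 min 57 s.
Timecode: 08:49:57:06.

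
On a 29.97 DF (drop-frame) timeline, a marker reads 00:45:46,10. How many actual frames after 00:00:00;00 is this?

Complete 10-minute blocks: 4, each 17982 frames → 71928.
Remaining 5 whole minutes in the current block: 1800 + 4 × 1798 = 8992 frames.
Within the current minute: 46 × 30 + 10 − 2 = 1388 (labels ;00/;01 skipped at this minute). Total = 71928 + 8992 + 1388 = 82308.

82308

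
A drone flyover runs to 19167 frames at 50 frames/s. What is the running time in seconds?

Running time = 19167 / (50) = 383.34 s.

383.34 seconds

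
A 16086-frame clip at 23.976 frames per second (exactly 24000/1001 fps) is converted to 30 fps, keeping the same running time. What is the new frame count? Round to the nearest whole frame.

20128 frames

Frames at target rate = 16086 × (30) / (24000/1001) = 8051043/400 ≈ 20127.607.
Nearest whole frame: 20128.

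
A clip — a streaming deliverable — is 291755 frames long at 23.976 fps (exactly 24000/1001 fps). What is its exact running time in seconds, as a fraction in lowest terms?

58409351/4800 seconds

Running time = 291755 ÷ (24000/1001) = 291755 × 1001/24000 = 58409351/4800 s.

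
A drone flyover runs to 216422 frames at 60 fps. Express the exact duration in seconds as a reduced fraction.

108211/30 seconds

Running time = 216422 ÷ (60) = 216422 × 1/60 = 108211/30 s.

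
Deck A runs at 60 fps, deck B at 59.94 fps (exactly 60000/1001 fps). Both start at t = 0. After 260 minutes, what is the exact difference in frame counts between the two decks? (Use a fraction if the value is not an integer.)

260 min = 15600 s.
A emits 60 × 15600 = 936000 frames; B emits 60000/1001 × 15600 = 72000000/77.
Difference = 72000/77 frames (≈ 935.0649); B is behind A.

72000/77 frames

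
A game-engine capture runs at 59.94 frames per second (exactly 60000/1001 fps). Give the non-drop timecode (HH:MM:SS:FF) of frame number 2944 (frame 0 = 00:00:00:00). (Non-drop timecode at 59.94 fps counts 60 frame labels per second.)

00:00:49:04

2944 ÷ 60 = 49 full seconds, remainder 4 frames.
49 s = 0 h 0 min 49 s.
Timecode: 00:00:49:04.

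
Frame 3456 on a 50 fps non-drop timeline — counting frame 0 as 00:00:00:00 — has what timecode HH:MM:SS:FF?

00:01:09:06

3456 ÷ 50 = 69 full seconds, remainder 6 frames.
69 s = 0 h 1 min 9 s.
Timecode: 00:01:09:06.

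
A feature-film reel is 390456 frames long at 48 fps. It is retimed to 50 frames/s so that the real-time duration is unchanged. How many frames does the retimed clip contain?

Target frames = source frames × (target rate / source rate) = 390456 × (50)/(48) = 390456 × 25/24 = 406725.

406725 frames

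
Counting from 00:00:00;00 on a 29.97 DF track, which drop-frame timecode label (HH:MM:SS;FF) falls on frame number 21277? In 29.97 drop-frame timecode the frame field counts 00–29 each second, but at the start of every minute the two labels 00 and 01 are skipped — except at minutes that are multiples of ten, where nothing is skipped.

00:11:49;27

Ten DF minutes hold 17982 frames, so frame 21277 lies in block 1 (frames 17982–35963) with 3295 frames into that block.
The block's first minute is 1800 frames and the rest 1798 each; 3295 frames reaches minute 1, so 1 × 18 + 1 × 2 = 20 labels have been skipped so far.
Adding those back, label number 21277 + 20 = 21297 at 30 labels/s is 709 s + 27 f = 0 h 11 min 49 s frame 27, i.e. 00:11:49;27.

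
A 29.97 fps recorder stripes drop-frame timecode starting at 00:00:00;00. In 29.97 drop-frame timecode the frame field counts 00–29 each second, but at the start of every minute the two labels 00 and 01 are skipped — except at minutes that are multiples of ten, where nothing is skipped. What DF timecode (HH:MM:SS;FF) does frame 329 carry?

00:00:10;29

Each 10-minute DF block holds 10 × 60 × 30 − 9 × 2 = 17982 frames. 329 ÷ 17982 → 0 full blocks, remainder 329.
Within the partial block the first minute is 1800 frames and each further minute 1798, so 0 further minute boundaries passed. Total skipped labels = 18 × 0 + 2 × 0 = 0.
Non-drop label index = 329 + 0 = 329; at 30 labels/s that is 00:00:10:29, i.e. DF 00:00:10;29.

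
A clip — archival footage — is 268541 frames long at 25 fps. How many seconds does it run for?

10741.64 seconds

Running time = 268541 / (25) = 10741.64 s.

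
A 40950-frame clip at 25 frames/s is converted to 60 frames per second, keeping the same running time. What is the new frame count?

Target frames = source frames × (target rate / source rate) = 40950 × (60)/(25) = 40950 × 12/5 = 98280.

98280 frames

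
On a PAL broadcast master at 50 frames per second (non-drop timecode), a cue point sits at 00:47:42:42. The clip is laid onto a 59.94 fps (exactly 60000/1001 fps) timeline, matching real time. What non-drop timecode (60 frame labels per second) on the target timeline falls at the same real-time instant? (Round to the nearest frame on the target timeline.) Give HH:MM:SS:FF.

00:47:39:59

Source frame index: (0×3600 + 47×60 + 42) × 50 + 42 = 143142.
Real time: 143142 / (50) = 71571/25 s.
Target frame: (71571/25) × (60000/1001) = 171770400/1001 ≈ 171598.801 → 171599.
At 60 labels/s: frame 171599 → 00:47:39:59.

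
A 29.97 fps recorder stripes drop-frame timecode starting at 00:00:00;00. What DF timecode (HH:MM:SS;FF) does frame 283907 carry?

02:37:53;01

Ten DF minutes hold 17982 frames, so frame 283907 lies in block 15 (frames 269730–287711) with 14177 frames into that block.
The block's first minute is 1800 frames and the rest 1798 each; 14177 frames reaches minute 7, so 15 × 18 + 7 × 2 = 284 labels have been skipped so far.
Adding those back, label number 283907 + 284 = 284191 at 30 labels/s is 9473 s + 1 f = 2 h 37 min 53 s frame 1, i.e. 02:37:53;01.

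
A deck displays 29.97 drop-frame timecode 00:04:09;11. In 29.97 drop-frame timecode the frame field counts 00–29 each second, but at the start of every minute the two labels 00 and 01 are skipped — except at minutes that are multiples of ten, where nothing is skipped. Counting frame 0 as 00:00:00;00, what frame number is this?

As if non-drop at 30 labels/s: (0 × 3600 + 4 × 60 + 9) × 30 + 11 = 7481.
Minute boundaries passed: 4; those not divisible by 10: 4 − 0 = 4; dropped labels = 2 × 4 = 8.
Actual frame index = 7481 − 8 = 7473.

7473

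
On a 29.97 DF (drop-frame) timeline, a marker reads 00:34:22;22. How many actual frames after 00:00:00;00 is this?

Complete 10-minute blocks: 3, each 17982 frames → 53946.
Remaining 4 whole minutes in the current block: 1800 + 3 × 1798 = 7194 frames.
Within the current minute: 22 × 30 + 22 − 2 = 680 (labels ;00/;01 skipped at this minute). Total = 53946 + 7194 + 680 = 61820.

61820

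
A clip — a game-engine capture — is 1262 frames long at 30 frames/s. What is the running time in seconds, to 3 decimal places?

42.067 seconds

Running time = 1262 × 1/30 = 631/15 s ≈ 42.067 s.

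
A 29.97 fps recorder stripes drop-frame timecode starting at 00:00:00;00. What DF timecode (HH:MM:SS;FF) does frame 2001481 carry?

Ten DF minutes hold 17982 frames, so frame 2001481 lies in block 111 (frames 1996002–2013983) with 5479 frames into that block.
The block's first minute is 1800 frames and the rest 1798 each; 5479 frames reaches minute 3, so 111 × 18 + 3 × 2 = 2004 labels have been skipped so far.
Adding those back, label number 2001481 + 2004 = 2003485 at 30 labels/s is 66782 s + 25 f = 18 h 33 min 2 s frame 25, i.e. 18:33:02;25.

18:33:02;25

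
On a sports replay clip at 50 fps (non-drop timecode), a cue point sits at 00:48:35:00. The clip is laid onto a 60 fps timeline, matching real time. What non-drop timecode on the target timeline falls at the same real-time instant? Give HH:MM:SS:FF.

Source frame index: (0×3600 + 48×60 + 35) × 50 + 0 = 145750.
Real time: 145750 / (50) = 2915 s.
Target frame: (2915) × (60) = 174900.
At 60 labels/s: frame 174900 → 00:48:35:00.

00:48:35:00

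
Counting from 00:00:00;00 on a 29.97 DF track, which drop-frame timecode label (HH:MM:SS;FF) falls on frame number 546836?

Each 10-minute DF block holds 10 × 60 × 30 − 9 × 2 = 17982 frames. 546836 ÷ 17982 → 30 full blocks, remainder 7376.
Within the partial block the first minute is 1800 frames and each further minute 1798, so 4 further minute boundaries passed. Total skipped labels = 18 × 30 + 2 × 4 = 548.
Non-drop label index = 546836 + 548 = 547384; at 30 labels/s that is 05:04:06:04, i.e. DF 05:04:06;04.

05:04:06;04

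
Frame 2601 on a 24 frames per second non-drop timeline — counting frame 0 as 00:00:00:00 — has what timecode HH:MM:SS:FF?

2601 ÷ 24 = 108 full seconds, remainder 9 frames.
108 s = 0 h 1 min 48 s.
Timecode: 00:01:48:09.

00:01:48:09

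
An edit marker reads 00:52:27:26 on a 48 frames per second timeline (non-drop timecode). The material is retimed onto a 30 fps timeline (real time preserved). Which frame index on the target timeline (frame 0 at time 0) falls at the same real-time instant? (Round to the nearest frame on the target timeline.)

frame 94426

Source frame index: (0×3600 + 52×60 + 27) × 48 + 26 = 151082.
Real time: 151082 / (48) = 75541/24 s.
Target frame: (75541/24) × (30) = 377705/4 ≈ 94426.250 → 94426.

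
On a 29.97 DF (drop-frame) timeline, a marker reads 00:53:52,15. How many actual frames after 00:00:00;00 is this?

96879

Complete 10-minute blocks: 5, each 17982 frames → 89910.
Remaining 3 whole minutes in the current block: 1800 + 2 × 1798 = 5396 frames.
Within the current minute: 52 × 30 + 15 − 2 = 1573 (labels ;00/;01 skipped at this minute). Total = 89910 + 5396 + 1573 = 96879.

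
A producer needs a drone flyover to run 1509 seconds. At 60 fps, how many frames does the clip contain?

Frames = 1509 × 60 = 90540.

90540 frames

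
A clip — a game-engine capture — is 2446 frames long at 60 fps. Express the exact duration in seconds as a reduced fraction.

1223/30 seconds

Running time = 2446 ÷ (60) = 2446 × 1/60 = 1223/30 s.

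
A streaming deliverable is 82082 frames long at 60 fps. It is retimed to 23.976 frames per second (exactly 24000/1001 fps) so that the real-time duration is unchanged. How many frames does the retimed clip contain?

Target frames = source frames × (target rate / source rate) = 82082 × (24000/1001)/(60) = 82082 × 400/1001 = 32800.

32800 frames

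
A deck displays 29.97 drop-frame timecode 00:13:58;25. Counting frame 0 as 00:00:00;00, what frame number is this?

25141

Complete 10-minute blocks: 1, each 17982 frames → 17982.
Remaining 3 whole minutes in the current block: 1800 + 2 × 1798 = 5396 frames.
Within the current minute: 58 × 30 + 25 − 2 = 1763 (labels ;00/;01 skipped at this minute). Total = 17982 + 5396 + 1763 = 25141.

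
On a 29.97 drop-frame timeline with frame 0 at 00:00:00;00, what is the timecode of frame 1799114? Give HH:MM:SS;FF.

Ten DF minutes hold 17982 frames, so frame 1799114 lies in block 100 (frames 1798200–1816181) with 914 frames into that block.
The block's first minute is 1800 frames and the rest 1798 each; 914 frames reaches minute 0, so 100 × 18 + 0 × 2 = 1800 labels have been skipped so far.
Adding those back, label number 1799114 + 1800 = 1800914 at 30 labels/s is 60030 s + 14 f = 16 h 40 min 30 s frame 14, i.e. 16:40:30;14.

16:40:30;14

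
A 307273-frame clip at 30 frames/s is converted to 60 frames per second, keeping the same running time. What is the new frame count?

Frames at target rate = 307273 × (60) / (30) = 614546.

614546 frames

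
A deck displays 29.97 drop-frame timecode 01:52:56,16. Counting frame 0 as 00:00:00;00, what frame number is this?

203094

As if non-drop at 30 labels/s: (1 × 3600 + 52 × 60 + 56) × 30 + 16 = 203296.
Minute boundaries passed: 112; those not divisible by 10: 112 − 11 = 101; dropped labels = 2 × 101 = 202.
Actual frame index = 203296 − 202 = 203094.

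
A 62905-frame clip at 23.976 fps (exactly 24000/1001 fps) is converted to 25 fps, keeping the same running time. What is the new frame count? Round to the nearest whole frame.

Frames at target rate = 62905 × (25) / (24000/1001) = 12593581/192 ≈ 65591.568.
Nearest whole frame: 65592.

65592 frames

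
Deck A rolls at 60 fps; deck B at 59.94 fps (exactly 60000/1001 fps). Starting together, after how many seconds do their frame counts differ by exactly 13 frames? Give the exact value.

13013/60 seconds

The gap grows by |60000/1001 − 60| = 60/1001 frames per second.
Time for a 13-frame gap: 13 ÷ (60/1001) = 13013/60 s.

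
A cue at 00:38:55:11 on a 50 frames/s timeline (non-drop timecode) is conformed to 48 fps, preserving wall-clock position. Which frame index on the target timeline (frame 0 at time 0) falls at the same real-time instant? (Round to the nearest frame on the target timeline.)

Source frame index: (0×3600 + 38×60 + 55) × 50 + 11 = 116761.
Real time: 116761 / (50) = 116761/50 s.
Target frame: (116761/50) × (48) = 2802264/25 ≈ 112090.560 → 112091.

frame 112091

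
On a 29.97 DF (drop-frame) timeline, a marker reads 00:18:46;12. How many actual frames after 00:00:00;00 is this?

Complete 10-minute blocks: 1, each 17982 frames → 17982.
Remaining 8 whole minutes in the current block: 1800 + 7 × 1798 = 14386 frames.
Within the current minute: 46 × 30 + 12 − 2 = 1390 (labels ;00/;01 skipped at this minute). Total = 17982 + 14386 + 1390 = 33758.

33758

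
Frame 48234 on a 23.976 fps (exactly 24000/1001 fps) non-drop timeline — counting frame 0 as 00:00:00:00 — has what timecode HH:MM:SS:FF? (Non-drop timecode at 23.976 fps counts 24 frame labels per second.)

48234 ÷ 24 = 2009 full seconds, remainder 18 frames.
2009 s = 0 h 33 min 29 s.
Timecode: 00:33:29:18.

00:33:29:18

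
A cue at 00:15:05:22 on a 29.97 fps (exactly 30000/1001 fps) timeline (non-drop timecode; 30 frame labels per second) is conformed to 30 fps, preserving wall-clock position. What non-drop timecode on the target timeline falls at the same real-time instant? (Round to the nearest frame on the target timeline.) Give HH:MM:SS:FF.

Source frame index: (0×3600 + 15×60 + 5) × 30 + 22 = 27172.
Real time: 27172 / (30000/1001) = 6799793/7500 s.
Target frame: (6799793/7500) × (30) = 6799793/250 ≈ 27199.172 → 27199.
At 30 labels/s: frame 27199 → 00:15:06:19.

00:15:06:19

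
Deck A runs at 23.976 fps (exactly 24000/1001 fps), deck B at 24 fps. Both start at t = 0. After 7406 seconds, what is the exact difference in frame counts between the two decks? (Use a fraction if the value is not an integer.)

A emits 24000/1001 × 7406 = 25392000/143 frames; B emits 24 × 7406 = 177744.
Difference = 25392/143 frames (≈ 177.5664); B is ahead of A.

25392/143 frames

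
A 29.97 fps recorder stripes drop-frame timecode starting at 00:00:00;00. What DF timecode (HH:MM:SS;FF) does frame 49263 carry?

Ten DF minutes hold 17982 frames, so frame 49263 lies in block 2 (frames 35964–53945) with 13299 frames into that block.
The block's first minute is 1800 frames and the rest 1798 each; 13299 frames reaches minute 7, so 2 × 18 + 7 × 2 = 50 labels have been skipped so far.
Adding those back, label number 49263 + 50 = 49313 at 30 labels/s is 1643 s + 23 f = 0 h 27 min 23 s frame 23, i.e. 00:27:23;23.

00:27:23;23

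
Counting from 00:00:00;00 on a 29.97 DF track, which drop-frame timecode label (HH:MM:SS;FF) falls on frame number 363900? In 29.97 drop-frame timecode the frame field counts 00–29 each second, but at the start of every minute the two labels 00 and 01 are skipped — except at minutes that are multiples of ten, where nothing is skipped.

Each 10-minute DF block holds 10 × 60 × 30 − 9 × 2 = 17982 frames. 363900 ÷ 17982 → 20 full blocks, remainder 4260.
Within the partial block the first minute is 1800 frames and each further minute 1798, so 2 further minute boundaries passed. Total skipped labels = 18 × 20 + 2 × 2 = 364.
Non-drop label index = 363900 + 364 = 364264; at 30 labels/s that is 03:22:22:04, i.e. DF 03:22:22;04.

03:22:22;04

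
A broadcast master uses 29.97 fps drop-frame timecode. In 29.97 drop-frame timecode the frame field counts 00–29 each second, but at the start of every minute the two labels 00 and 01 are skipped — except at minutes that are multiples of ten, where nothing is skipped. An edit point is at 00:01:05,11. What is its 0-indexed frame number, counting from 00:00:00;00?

1959

As if non-drop at 30 labels/s: (0 × 3600 + 1 × 60 + 5) × 30 + 11 = 1961.
Minute boundaries passed: 1; those not divisible by 10: 1 − 0 = 1; dropped labels = 2 × 1 = 2.
Actual frame index = 1961 − 2 = 1959.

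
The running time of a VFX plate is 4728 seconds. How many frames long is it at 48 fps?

Frames = 4728 × 48 = 226944.

226944 frames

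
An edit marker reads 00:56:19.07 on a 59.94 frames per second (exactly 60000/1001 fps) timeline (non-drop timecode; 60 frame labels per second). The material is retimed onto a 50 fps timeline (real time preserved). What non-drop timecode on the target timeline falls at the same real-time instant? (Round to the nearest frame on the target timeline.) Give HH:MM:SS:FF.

Source frame index: (0×3600 + 56×60 + 19) × 60 + 7 = 202747.
Real time: 202747 / (60000/1001) = 202949747/60000 s.
Target frame: (202949747/60000) × (50) = 202949747/1200 ≈ 169124.789 → 169125.
At 50 labels/s: frame 169125 → 00:56:22:25.

00:56:22:25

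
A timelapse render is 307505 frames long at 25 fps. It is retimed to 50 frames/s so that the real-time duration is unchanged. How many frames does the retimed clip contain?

615010 frames

Target frames = source frames × (target rate / source rate) = 307505 × (50)/(25) = 307505 × 2 = 615010.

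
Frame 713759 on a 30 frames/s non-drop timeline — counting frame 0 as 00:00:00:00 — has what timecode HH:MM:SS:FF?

713759 ÷ 30 = 23791 full seconds, remainder 29 frames.
23791 s = 6 h 36 min 31 s.
Timecode: 06:36:31:29.

06:36:31:29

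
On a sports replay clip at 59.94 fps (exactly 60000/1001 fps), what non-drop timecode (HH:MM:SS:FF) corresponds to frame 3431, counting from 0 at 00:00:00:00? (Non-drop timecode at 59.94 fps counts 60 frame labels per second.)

00:00:57:11

3431 ÷ 60 = 57 full seconds, remainder 11 frames.
57 s = 0 h 0 min 57 s.
Timecode: 00:00:57:11.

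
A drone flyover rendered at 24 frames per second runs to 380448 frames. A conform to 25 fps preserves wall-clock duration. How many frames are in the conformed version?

Target frames = source frames × (target rate / source rate) = 380448 × (25)/(24) = 380448 × 25/24 = 396300.

396300 frames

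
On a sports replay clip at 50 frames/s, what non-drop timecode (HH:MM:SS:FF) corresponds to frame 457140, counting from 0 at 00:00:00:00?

457140 ÷ 50 = 9142 full seconds, remainder 40 frames.
9142 s = 2 h 32 min 22 s.
Timecode: 02:32:22:40.

02:32:22:40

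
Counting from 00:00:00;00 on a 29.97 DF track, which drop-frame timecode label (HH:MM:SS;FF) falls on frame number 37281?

Ten DF minutes hold 17982 frames, so frame 37281 lies in block 2 (frames 35964–53945) with 1317 frames into that block.
The block's first minute is 1800 frames and the rest 1798 each; 1317 frames reaches minute 0, so 2 × 18 + 0 × 2 = 36 labels have been skipped so far.
Adding those back, label number 37281 + 36 = 37317 at 30 labels/s is 1243 s + 27 f = 0 h 20 min 43 s frame 27, i.e. 00:20:43;27.

00:20:43;27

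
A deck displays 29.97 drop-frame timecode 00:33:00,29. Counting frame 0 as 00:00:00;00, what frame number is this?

59369

Complete 10-minute blocks: 3, each 17982 frames → 53946.
Remaining 3 whole minutes in the current block: 1800 + 2 × 1798 = 5396 frames.
Within the current minute: 0 × 30 + 29 − 2 = 27 (labels ;00/;01 skipped at this minute). Total = 53946 + 5396 + 27 = 59369.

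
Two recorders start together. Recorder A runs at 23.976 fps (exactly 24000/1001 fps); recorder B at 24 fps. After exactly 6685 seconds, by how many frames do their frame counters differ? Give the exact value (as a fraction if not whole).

22920/143 frames

A emits 24000/1001 × 6685 = 22920000/143 frames; B emits 24 × 6685 = 160440.
Difference = 22920/143 frames (≈ 160.2797); B is ahead of A.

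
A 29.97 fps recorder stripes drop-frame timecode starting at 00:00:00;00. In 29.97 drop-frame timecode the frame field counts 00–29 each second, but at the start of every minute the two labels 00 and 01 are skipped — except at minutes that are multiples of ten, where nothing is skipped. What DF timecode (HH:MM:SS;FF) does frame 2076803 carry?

19:14:56;01

Each 10-minute DF block holds 10 × 60 × 30 − 9 × 2 = 17982 frames. 2076803 ÷ 17982 → 115 full blocks, remainder 8873.
Within the partial block the first minute is 1800 frames and each further minute 1798, so 4 further minute boundaries passed. Total skipped labels = 18 × 115 + 2 × 4 = 2078.
Non-drop label index = 2076803 + 2078 = 2078881; at 30 labels/s that is 19:14:56:01, i.e. DF 19:14:56;01.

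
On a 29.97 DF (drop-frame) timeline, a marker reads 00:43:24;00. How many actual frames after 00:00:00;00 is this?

As if non-drop at 30 labels/s: (0 × 3600 + 43 × 60 + 24) × 30 + 0 = 78120.
Minute boundaries passed: 43; those not divisible by 10: 43 − 4 = 39; dropped labels = 2 × 39 = 78.
Actual frame index = 78120 − 78 = 78042.

78042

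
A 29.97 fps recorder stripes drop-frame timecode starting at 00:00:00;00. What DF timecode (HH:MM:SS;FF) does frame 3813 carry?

Each 10-minute DF block holds 10 × 60 × 30 − 9 × 2 = 17982 frames. 3813 ÷ 17982 → 0 full blocks, remainder 3813.
Within the partial block the first minute is 1800 frames and each further minute 1798, so 2 further minute boundaries passed. Total skipped labels = 18 × 0 + 2 × 2 = 4.
Non-drop label index = 3813 + 4 = 3817; at 30 labels/s that is 00:02:07:07, i.e. DF 00:02:07;07.

00:02:07;07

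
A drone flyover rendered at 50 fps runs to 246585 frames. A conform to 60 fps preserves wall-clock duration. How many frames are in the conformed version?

295902 frames

Target frames = source frames × (target rate / source rate) = 246585 × (60)/(50) = 246585 × 6/5 = 295902.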